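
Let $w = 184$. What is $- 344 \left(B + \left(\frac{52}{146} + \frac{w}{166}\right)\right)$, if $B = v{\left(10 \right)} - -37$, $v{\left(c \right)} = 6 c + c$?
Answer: $- \frac{226072328}{6059} \approx -37312.0$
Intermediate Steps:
$v{\left(c \right)} = 7 c$
$B = 107$ ($B = 7 \cdot 10 - -37 = 70 + 37 = 107$)
$- 344 \left(B + \left(\frac{52}{146} + \frac{w}{166}\right)\right) = - 344 \left(107 + \left(\frac{52}{146} + \frac{184}{166}\right)\right) = - 344 \left(107 + \left(52 \cdot \frac{1}{146} + 184 \cdot \frac{1}{166}\right)\right) = - 344 \left(107 + \left(\frac{26}{73} + \frac{92}{83}\right)\right) = - 344 \left(107 + \frac{8874}{6059}\right) = \left(-344\right) \frac{657187}{6059} = - \frac{226072328}{6059}$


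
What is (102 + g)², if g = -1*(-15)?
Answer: 13689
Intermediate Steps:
g = 15
(102 + g)² = (102 + 15)² = 117² = 13689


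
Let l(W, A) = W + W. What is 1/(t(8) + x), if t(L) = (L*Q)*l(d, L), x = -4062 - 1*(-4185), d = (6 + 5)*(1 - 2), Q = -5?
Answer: 1/1003 ≈ 0.00099701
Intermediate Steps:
d = -11 (d = 11*(-1) = -11)
l(W, A) = 2*W
x = 123 (x = -4062 + 4185 = 123)
t(L) = 110*L (t(L) = (L*(-5))*(2*(-11)) = -5*L*(-22) = 110*L)
1/(t(8) + x) = 1/(110*8 + 123) = 1/(880 + 123) = 1/1003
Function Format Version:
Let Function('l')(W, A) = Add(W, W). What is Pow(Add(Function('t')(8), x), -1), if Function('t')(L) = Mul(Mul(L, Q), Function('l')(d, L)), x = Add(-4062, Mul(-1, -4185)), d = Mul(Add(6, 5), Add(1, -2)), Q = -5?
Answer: Rational(1, 1003) ≈ 0.00099701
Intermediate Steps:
d = -11 (d = Mul(11, -1) = -11)
Function('l')(W, A) = Mul(2, W)
x = 123 (x = Add(-4062, 4185) = 123)
Function('t')(L) = Mul(110, L) (Function('t')(L) = Mul(Mul(L, -5), Mul(2, -11)) = Mul(Mul(-5, L), -22) = Mul(110, L))
Pow(Add(Function('t')(8), x), -1) = Pow(Add(Mul(110, 8), 123), -1) = Pow(Add(880, 123), -1) = Pow(1003, -1) = Rational(1, 1003)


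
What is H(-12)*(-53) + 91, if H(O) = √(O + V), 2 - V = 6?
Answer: 91 - 212*I ≈ 91.0 - 212.0*I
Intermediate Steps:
V = -4 (V = 2 - 1*6 = 2 - 6 = -4)
H(O) = √(-4 + O) (H(O) = √(O - 4) = √(-4 + O))
H(-12)*(-53) + 91 = √(-4 - 12)*(-53) + 91 = √(-16)*(-53) + 91 = (4*I)*(-53) + 91 = -212*I + 91 = 91 - 212*I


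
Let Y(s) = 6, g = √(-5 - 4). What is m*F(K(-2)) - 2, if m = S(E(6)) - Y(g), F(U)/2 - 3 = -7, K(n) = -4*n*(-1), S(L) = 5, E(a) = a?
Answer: 6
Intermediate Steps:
g = 3*I (g = √(-9) = 3*I ≈ 3.0*I)
K(n) = 4*n (K(n) = -(-4)*n = 4*n)
F(U) = -8 (F(U) = 6 + 2*(-7) = 6 - 14 = -8)
m = -1 (m = 5 - 1*6 = 5 - 6 = -1)
m*F(K(-2)) - 2 = -1*(-8) - 2 = 8 - 2 = 6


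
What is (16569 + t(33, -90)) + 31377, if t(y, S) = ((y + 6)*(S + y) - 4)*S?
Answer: 248376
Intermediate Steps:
t(y, S) = S*(-4 + (6 + y)*(S + y)) (t(y, S) = ((6 + y)*(S + y) - 4)*S = (-4 + (6 + y)*(S + y))*S = S*(-4 + (6 + y)*(S + y)))
(16569 + t(33, -90)) + 31377 = (16569 - 90*(-4 + 33² + 6*(-90) + 6*33 - 90*33)) + 31377 = (16569 - 90*(-4 + 1089 - 540 + 198 - 2970)) + 31377 = (16569 - 90*(-2227)) + 31377 = (16569 + 200430) + 31377 = 216999 + 31377 = 248376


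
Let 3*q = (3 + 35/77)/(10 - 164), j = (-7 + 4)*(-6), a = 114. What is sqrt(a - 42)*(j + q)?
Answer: 91438*sqrt(2)/847 ≈ 152.67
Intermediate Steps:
j = 18 (j = -3*(-6) = 18)
q = -19/2541 (q = ((3 + 35/77)/(10 - 164))/3 = ((3 + 35*(1/77))/(-154))/3 = ((3 + 5/11)*(-1/154))/3 = ((38/11)*(-1/154))/3 = (1/3)*(-19/847) = -19/2541 ≈ -0.0074774)
sqrt(a - 42)*(j + q) = sqrt(114 - 42)*(18 - 19/2541) = sqrt(72)*(45719/2541) = (6*sqrt(2))*(45719/2541) = 91438*sqrt(2)/847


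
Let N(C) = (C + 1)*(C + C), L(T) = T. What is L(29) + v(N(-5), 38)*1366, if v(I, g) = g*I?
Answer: 2076349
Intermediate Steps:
N(C) = 2*C*(1 + C) (N(C) = (1 + C)*(2*C) = 2*C*(1 + C))
v(I, g) = I*g
L(29) + v(N(-5), 38)*1366 = 29 + ((2*(-5)*(1 - 5))*38)*1366 = 29 + ((2*(-5)*(-4))*38)*1366 = 29 + (40*38)*1366 = 29 + 1520*1366 = 29 + 2076320 = 2076349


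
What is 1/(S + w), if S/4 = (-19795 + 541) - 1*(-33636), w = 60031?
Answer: 1/117559 ≈ 8.5064e-6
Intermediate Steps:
S = 57528 (S = 4*((-19795 + 541) - 1*(-33636)) = 4*(-19254 + 33636) = 4*14382 = 57528)
1/(S + w) = 1/(57528 + 60031) = 1/117559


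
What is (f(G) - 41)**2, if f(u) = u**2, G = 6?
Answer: 25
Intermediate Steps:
(f(G) - 41)**2 = (6**2 - 41)**2 = (36 - 41)**2 = (-5)**2 = 25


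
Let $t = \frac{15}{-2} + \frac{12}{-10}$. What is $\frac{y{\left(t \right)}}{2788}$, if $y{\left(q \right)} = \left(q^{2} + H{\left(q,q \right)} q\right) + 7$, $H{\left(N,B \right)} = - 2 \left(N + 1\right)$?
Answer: $- \frac{5129}{278800} \approx -0.018397$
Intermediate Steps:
$t = - \frac{87}{10}$ ($t = 15 \left(- \frac{1}{2}\right) + 12 \left(- \frac{1}{10}\right) = - \frac{15}{2} - \frac{6}{5} = - \frac{87}{10} \approx -8.7$)
$H{\left(N,B \right)} = -2 - 2 N$ ($H{\left(N,B \right)} = - 2 \left(1 + N\right) = -2 - 2 N$)
$y{\left(q \right)} = 7 + q^{2} + q \left(-2 - 2 q\right)$ ($y{\left(q \right)} = \left(q^{2} + \left(-2 - 2 q\right) q\right) + 7 = \left(q^{2} + q \left(-2 - 2 q\right)\right) + 7 = 7 + q^{2} + q \left(-2 - 2 q\right)$)
$\frac{y{\left(t \right)}}{2788} = \frac{7 - \left(- \frac{87}{10}\right)^{2} - - \frac{87}{5}}{2788} = \left(7 - \frac{7569}{100} + \frac{87}{5}\right) \frac{1}{2788} = \left(- \frac{5129}{100}\right) \frac{1}{2788} = - \frac{5129}{278800}$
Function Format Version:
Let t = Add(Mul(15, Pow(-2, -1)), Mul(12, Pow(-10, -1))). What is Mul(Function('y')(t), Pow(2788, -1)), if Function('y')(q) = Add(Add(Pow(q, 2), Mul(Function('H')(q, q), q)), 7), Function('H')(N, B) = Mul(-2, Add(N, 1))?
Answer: Rational(-5129, 278800) ≈ -0.018397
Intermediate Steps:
t = Rational(-87, 10) (t = Add(Mul(15, Rational(-1, 2)), Mul(12, Rational(-1, 10))) = Add(Rational(-15, 2), Rational(-6, 5)) = Rational(-87, 10) ≈ -8.7000)
Function('H')(N, B) = Add(-2, Mul(-2, N)) (Function('H')(N, B) = Mul(-2, Add(1, N)) = Add(-2, Mul(-2, N)))
Function('y')(q) = Add(7, Pow(q, 2), Mul(q, Add(-2, Mul(-2, q)))) (Function('y')(q) = Add(Add(Pow(q, 2), Mul(Add(-2, Mul(-2, q)), q)), 7) = Add(Add(Pow(q, 2), Mul(q, Add(-2, Mul(-2, q)))), 7) = Add(7, Pow(q, 2), Mul(q, Add(-2, Mul(-2, q)))))
Mul(Function('y')(t), Pow(2788, -1)) = Mul(Add(7, Mul(-1, Pow(Rational(-87, 10), 2)), Mul(-2, Rational(-87, 10))), Pow(2788, -1)) = Mul(Add(7, Mul(-1, Rational(7569, 100)), Rational(87, 5)), Rational(1, 2788)) = Mul(Add(7, Rational(-7569, 100), Rational(87, 5)), Rational(1, 2788)) = Mul(Rational(-5129, 100), Rational(1, 2788)) = Rational(-5129, 278800)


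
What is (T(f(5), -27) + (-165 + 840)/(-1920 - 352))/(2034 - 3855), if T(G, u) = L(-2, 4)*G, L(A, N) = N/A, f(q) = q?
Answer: 23395/4137312 ≈ 0.0056546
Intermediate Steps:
T(G, u) = -2*G (T(G, u) = (4/(-2))*G = (4*(-½))*G = -2*G)
(T(f(5), -27) + (-165 + 840)/(-1920 - 352))/(2034 - 3855) = (-2*5 + (-165 + 840)/(-1920 - 352))/(2034 - 3855) = (-10 + 675/(-2272))/(-1821) = (-10 + 675*(-1/2272))*(-1/1821) = (-10 - 675/2272)*(-1/1821) = -23395/2272*(-1/1821) = 23395/4137312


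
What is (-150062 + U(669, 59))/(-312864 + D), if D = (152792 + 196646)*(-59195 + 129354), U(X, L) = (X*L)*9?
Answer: 205177/24515907778 ≈ 8.3691e-6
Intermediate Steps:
U(X, L) = 9*L*X (U(X, L) = (L*X)*9 = 9*L*X)
D = 24516220642 (D = 349438*70159 = 24516220642)
(-150062 + U(669, 59))/(-312864 + D) = (-150062 + 9*59*669)/(-312864 + 24516220642) = (-150062 + 355239)/24515907778 = 205177*(1/24515907778) = 205177/24515907778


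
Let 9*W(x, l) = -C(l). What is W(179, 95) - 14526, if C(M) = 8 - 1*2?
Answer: -43580/3 ≈ -14527.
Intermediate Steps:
C(M) = 6 (C(M) = 8 - 2 = 6)
W(x, l) = -2/3 (W(x, l) = (-1*6)/9 = (1/9)*(-6) = -2/3)
W(179, 95) - 14526 = -2/3 - 14526 = -43580/3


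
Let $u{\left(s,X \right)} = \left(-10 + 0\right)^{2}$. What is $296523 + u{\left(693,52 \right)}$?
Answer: $296623$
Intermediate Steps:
$u{\left(s,X \right)} = 100$ ($u{\left(s,X \right)} = \left(-10\right)^{2} = 100$)
$296523 + u{\left(693,52 \right)} = 296523 + 100 = 296623$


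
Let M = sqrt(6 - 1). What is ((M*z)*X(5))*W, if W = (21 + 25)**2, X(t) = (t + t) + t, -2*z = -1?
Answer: 15870*sqrt(5) ≈ 35486.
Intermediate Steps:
z = 1/2 (z = -1/2*(-1) = 1/2 ≈ 0.50000)
X(t) = 3*t (X(t) = 2*t + t = 3*t)
M = sqrt(5) ≈ 2.2361
W = 2116 (W = 46**2 = 2116)
((M*z)*X(5))*W = ((sqrt(5)*(1/2))*(3*5))*2116 = ((sqrt(5)/2)*15)*2116 = (15*sqrt(5)/2)*2116 = 15870*sqrt(5)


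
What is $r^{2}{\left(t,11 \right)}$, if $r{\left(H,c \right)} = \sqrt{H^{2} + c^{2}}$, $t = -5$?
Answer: $146$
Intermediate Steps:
$r^{2}{\left(t,11 \right)} = \left(\sqrt{\left(-5\right)^{2} + 11^{2}}\right)^{2} = \left(\sqrt{25 + 121}\right)^{2} = \left(\sqrt{146}\right)^{2} = 146$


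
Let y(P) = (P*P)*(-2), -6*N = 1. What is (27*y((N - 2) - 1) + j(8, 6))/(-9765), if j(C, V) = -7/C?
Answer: 4339/78120 ≈ 0.055543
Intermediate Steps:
N = -⅙ (N = -⅙*1 = -⅙ ≈ -0.16667)
y(P) = -2*P² (y(P) = P²*(-2) = -2*P²)
(27*y((N - 2) - 1) + j(8, 6))/(-9765) = (27*(-2*((-⅙ - 2) - 1)²) - 7/8)/(-9765) = (27*(-2*(-13/6 - 1)²) - 7*⅛)*(-1/9765) = (27*(-2*(-19/6)²) - 7/8)*(-1/9765) = (27*(-2*361/36) - 7/8)*(-1/9765) = (27*(-361/18) - 7/8)*(-1/9765) = (-1083/2 - 7/8)*(-1/9765) = -4339/8*(-1/9765) = 4339/78120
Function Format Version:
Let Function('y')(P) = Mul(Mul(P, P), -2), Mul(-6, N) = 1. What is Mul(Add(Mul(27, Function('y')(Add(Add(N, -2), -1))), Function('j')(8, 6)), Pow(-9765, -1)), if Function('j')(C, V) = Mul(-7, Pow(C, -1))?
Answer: Rational(4339, 78120) ≈ 0.055543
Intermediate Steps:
N = Rational(-1, 6) (N = Mul(Rational(-1, 6), 1) = Rational(-1, 6) ≈ -0.16667)
Function('y')(P) = Mul(-2, Pow(P, 2)) (Function('y')(P) = Mul(Pow(P, 2), -2) = Mul(-2, Pow(P, 2)))
Mul(Add(Mul(27, Function('y')(Add(Add(N, -2), -1))), Function('j')(8, 6)), Pow(-9765, -1)) = Mul(Add(Mul(27, Mul(-2, Pow(Add(Add(Rational(-1, 6), -2), -1), 2))), Mul(-7, Pow(8, -1))), Pow(-9765, -1)) = Mul(Add(Mul(27, Mul(-2, Pow(Add(Rational(-13, 6), -1), 2))), Mul(-7, Rational(1, 8))), Rational(-1, 9765)) = Mul(Add(Mul(27, Mul(-2, Pow(Rational(-19, 6), 2))), Rational(-7, 8)), Rational(-1, 9765)) = Mul(Add(Mul(27, Mul(-2, Rational(361, 36))), Rational(-7, 8)), Rational(-1, 9765)) = Mul(Add(Mul(27, Rational(-361, 18)), Rational(-7, 8)), Rational(-1, 9765)) = Mul(Add(Rational(-1083, 2), Rational(-7, 8)), Rational(-1, 9765)) = Mul(Rational(-4339, 8), Rational(-1, 9765)) = Rational(4339, 78120)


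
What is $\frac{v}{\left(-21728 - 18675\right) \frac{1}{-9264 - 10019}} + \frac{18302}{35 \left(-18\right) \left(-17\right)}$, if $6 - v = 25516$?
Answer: $- \frac{239436794027}{19668915} \approx -12173.0$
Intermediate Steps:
$v = -25510$ ($v = 6 - 25516 = -25510$)
$\frac{v}{\left(-21728 - 18675\right) \frac{1}{-9264 - 10019}} + \frac{18302}{35 \left(-18\right) \left(-17\right)} = - \frac{25510}{\left(-21728 - 18675\right) \frac{1}{-9264 - 10019}} + \frac{18302}{35 \left(-18\right) \left(-17\right)} = - \frac{25510}{\left(-40403\right) \frac{1}{-19283}} + \frac{18302}{\left(-630\right) \left(-17\right)} = - \frac{25510}{\left(-40403\right) \left(- \frac{1}{19283}\right)} + \frac{18302}{10710} = - \frac{25510}{\frac{3673}{1753}} + 18302 \cdot \frac{1}{10710} = \left(-25510\right) \frac{1753}{3673} + \frac{9151}{5355} = - \frac{44719030}{3673} + \frac{9151}{5355} = - \frac{239436794027}{19668915}$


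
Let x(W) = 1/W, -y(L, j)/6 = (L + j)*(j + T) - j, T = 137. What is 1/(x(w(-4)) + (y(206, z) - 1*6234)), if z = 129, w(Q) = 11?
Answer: -11/5941319 ≈ -1.8514e-6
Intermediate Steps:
y(L, j) = 6*j - 6*(137 + j)*(L + j) (y(L, j) = -6*((L + j)*(j + 137) - j) = -6*((L + j)*(137 + j) - j) = -6*((137 + j)*(L + j) - j) = -6*(-j + (137 + j)*(L + j)) = 6*j - 6*(137 + j)*(L + j))
1/(x(w(-4)) + (y(206, z) - 1*6234)) = 1/(1/11 + ((-822*206 - 816*129 - 6*129**2 - 6*206*129) - 1*6234)) = 1/(1/11 + ((-169332 - 105264 - 6*16641 - 159444) - 6234)) = 1/(1/11 + ((-169332 - 105264 - 99846 - 159444) - 6234)) = 1/(1/11 + (-533886 - 6234)) = 1/(1/11 - 540120) = 1/(-5941319/11) = -11/5941319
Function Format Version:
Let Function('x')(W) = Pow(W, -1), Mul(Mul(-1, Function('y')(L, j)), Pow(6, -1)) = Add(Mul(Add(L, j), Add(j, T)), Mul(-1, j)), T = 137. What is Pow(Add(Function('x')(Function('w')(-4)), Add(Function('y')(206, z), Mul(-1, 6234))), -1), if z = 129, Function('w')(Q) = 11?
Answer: Rational(-11, 5941319) ≈ -1.8514e-6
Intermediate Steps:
Function('y')(L, j) = Add(Mul(6, j), Mul(-6, Add(137, j), Add(L, j))) (Function('y')(L, j) = Mul(-6, Add(Mul(Add(L, j), Add(j, 137)), Mul(-1, j))) = Mul(-6, Add(Mul(Add(L, j), Add(137, j)), Mul(-1, j))) = Mul(-6, Add(Mul(Add(137, j), Add(L, j)), Mul(-1, j))) = Mul(-6, Add(Mul(-1, j), Mul(Add(137, j), Add(L, j)))) = Add(Mul(6, j), Mul(-6, Add(137, j), Add(L, j))))
Pow(Add(Function('x')(Function('w')(-4)), Add(Function('y')(206, z), Mul(-1, 6234))), -1) = Pow(Add(Pow(11, -1), Add(Add(Mul(-822, 206), Mul(-816, 129), Mul(-6, Pow(129, 2)), Mul(-6, 206, 129)), Mul(-1, 6234))), -1) = Pow(Add(Rational(1, 11), Add(Add(-169332, -105264, Mul(-6, 16641), -159444), -6234)), -1) = Pow(Add(Rational(1, 11), Add(Add(-169332, -105264, -99846, -159444), -6234)), -1) = Pow(Add(Rational(1, 11), Add(-533886, -6234)), -1) = Pow(Add(Rational(1, 11), -540120), -1) = Pow(Rational(-5941319, 11), -1) = Rational(-11, 5941319)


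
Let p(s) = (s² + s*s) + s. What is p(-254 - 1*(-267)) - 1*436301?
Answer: -435950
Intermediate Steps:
p(s) = s + 2*s² (p(s) = (s² + s²) + s = 2*s² + s = s + 2*s²)
p(-254 - 1*(-267)) - 1*436301 = (-254 - 1*(-267))*(1 + 2*(-254 - 1*(-267))) - 1*436301 = (-254 + 267)*(1 + 2*(-254 + 267)) - 436301 = 13*(1 + 2*13) - 436301 = 13*(1 + 26) - 436301 = 13*27 - 436301 = 351 - 436301 = -435950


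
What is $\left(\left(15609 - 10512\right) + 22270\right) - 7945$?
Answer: $19422$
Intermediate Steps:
$\left(\left(15609 - 10512\right) + 22270\right) - 7945 = \left(5097 + 22270\right) - 7945 = 27367 - 7945 = 19422$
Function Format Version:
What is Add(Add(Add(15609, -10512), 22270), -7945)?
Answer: 19422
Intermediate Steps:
Add(Add(Add(15609, -10512), 22270), -7945) = Add(Add(5097, 22270), -7945) = Add(27367, -7945) = 19422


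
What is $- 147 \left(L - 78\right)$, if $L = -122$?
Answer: $29400$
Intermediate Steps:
$- 147 \left(L - 78\right) = - 147 \left(-122 - 78\right) = \left(-147\right) \left(-200\right) = 29400$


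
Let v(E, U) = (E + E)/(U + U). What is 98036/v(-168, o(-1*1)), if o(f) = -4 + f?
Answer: 122545/42 ≈ 2917.7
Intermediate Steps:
v(E, U) = E/U (v(E, U) = (2*E)/((2*U)) = (2*E)*(1/(2*U)) = E/U)
98036/v(-168, o(-1*1)) = 98036/((-168/(-4 - 1*1))) = 98036/((-168/(-4 - 1))) = 98036/((-168/(-5))) = 98036/((-168*(-⅕))) = 98036/(168/5) = 98036*(5/168) = 122545/42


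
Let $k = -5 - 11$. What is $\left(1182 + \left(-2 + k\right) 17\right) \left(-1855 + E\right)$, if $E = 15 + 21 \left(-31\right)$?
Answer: $-2182116$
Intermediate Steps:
$E = -636$ ($E = 15 - 651 = -636$)
$k = -16$
$\left(1182 + \left(-2 + k\right) 17\right) \left(-1855 + E\right) = \left(1182 + \left(-2 - 16\right) 17\right) \left(-1855 - 636\right) = \left(1182 - 306\right) \left(-2491\right) = 876 \left(-2491\right) = -2182116$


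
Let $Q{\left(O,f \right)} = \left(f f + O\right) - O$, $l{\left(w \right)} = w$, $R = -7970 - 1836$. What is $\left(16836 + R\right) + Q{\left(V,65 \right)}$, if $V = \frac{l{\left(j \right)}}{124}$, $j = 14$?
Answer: $11255$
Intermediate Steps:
$R = -9806$ ($R = -7970 - 1836 = -9806$)
$V = \frac{7}{62}$ ($V = \frac{14}{124} = 14 \cdot \frac{1}{124} = \frac{7}{62} \approx 0.1129$)
$Q{\left(O,f \right)} = f^{2}$ ($Q{\left(O,f \right)} = \left(f^{2} + O\right) - O = \left(O + f^{2}\right) - O = f^{2}$)
$\left(16836 + R\right) + Q{\left(V,65 \right)} = \left(16836 - 9806\right) + 65^{2} = 7030 + 4225 = 11255$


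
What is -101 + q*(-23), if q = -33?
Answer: 658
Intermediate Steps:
-101 + q*(-23) = -101 - 33*(-23) = -101 + 759 = 658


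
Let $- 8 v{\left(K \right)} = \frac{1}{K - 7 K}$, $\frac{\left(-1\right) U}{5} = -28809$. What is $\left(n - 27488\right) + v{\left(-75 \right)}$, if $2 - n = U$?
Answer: $- \frac{617511601}{3600} \approx -1.7153 \cdot 10^{5}$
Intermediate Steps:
$U = 144045$ ($U = \left(-5\right) \left(-28809\right) = 144045$)
$n = -144043$ ($n = 2 - 144045 = -144043$)
$v{\left(K \right)} = \frac{1}{48 K}$ ($v{\left(K \right)} = - \frac{1}{8 \left(K - 7 K\right)} = - \frac{1}{8 \left(- 6 K\right)} = - \frac{\left(- \frac{1}{6}\right) \frac{1}{K}}{8} = \frac{1}{48 K}$)
$\left(n - 27488\right) + v{\left(-75 \right)} = \left(-144043 - 27488\right) + \frac{1}{48 \left(-75\right)} = -171531 + \frac{1}{48} \left(- \frac{1}{75}\right) = -171531 - \frac{1}{3600} = - \frac{617511601}{3600}$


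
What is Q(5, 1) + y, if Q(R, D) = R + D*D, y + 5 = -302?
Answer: -301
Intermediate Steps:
y = -307 (y = -5 - 302 = -307)
Q(R, D) = R + D²
Q(5, 1) + y = (5 + 1²) - 307 = (5 + 1) - 307 = 6 - 307 = -301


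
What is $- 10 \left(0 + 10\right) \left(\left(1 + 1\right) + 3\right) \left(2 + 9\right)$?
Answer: $-5500$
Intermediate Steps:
$- 10 \left(0 + 10\right) \left(\left(1 + 1\right) + 3\right) \left(2 + 9\right) = - 10 \cdot 10 \left(2 + 3\right) 11 = - 10 \cdot 10 \cdot 5 \cdot 11 = \left(-10\right) 50 \cdot 11 = \left(-500\right) 11 = -5500$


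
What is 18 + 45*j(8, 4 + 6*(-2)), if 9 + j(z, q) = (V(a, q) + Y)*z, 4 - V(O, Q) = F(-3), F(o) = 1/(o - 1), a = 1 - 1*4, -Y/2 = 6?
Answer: -3177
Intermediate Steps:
Y = -12 (Y = -2*6 = -12)
a = -3 (a = 1 - 4 = -3)
F(o) = 1/(-1 + o)
V(O, Q) = 17/4 (V(O, Q) = 4 - 1/(-1 - 3) = 4 - 1/(-4) = 4 - 1*(-¼) = 4 + ¼ = 17/4)
j(z, q) = -9 - 31*z/4 (j(z, q) = -9 + (17/4 - 12)*z = -9 - 31*z/4)
18 + 45*j(8, 4 + 6*(-2)) = 18 + 45*(-9 - 31/4*8) = 18 + 45*(-9 - 62) = 18 + 45*(-71) = 18 - 3195 = -3177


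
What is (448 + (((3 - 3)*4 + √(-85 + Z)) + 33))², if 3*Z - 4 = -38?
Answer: 693794/3 + 16354*I*√3/3 ≈ 2.3126e+5 + 9442.0*I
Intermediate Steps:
Z = -34/3 (Z = 4/3 + (⅓)*(-38) = 4/3 - 38/3 = -34/3 ≈ -11.333)
(448 + (((3 - 3)*4 + √(-85 + Z)) + 33))² = (448 + (((3 - 3)*4 + √(-85 - 34/3)) + 33))² = (448 + ((0*4 + √(-289/3)) + 33))² = (448 + ((0 + 17*I*√3/3) + 33))² = (448 + (17*I*√3/3 + 33))² = (448 + (33 + 17*I*√3/3))² = (481 + 17*I*√3/3)²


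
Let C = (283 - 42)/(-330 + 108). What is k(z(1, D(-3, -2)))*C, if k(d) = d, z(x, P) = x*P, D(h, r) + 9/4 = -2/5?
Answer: 12773/4440 ≈ 2.8768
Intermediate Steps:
D(h, r) = -53/20 (D(h, r) = -9/4 - 2/5 = -53/20)
z(x, P) = P*x
C = -241/222 (C = 241/(-222) = 241*(-1/222) = -241/222 ≈ -1.0856)
k(z(1, D(-3, -2)))*C = -53/20*1*(-241/222) = -53/20*(-241/222) = 12773/4440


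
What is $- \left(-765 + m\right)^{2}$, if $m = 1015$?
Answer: $-62500$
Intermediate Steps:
$- \left(-765 + m\right)^{2} = - \left(-765 + 1015\right)^{2} = - 250^{2} = \left(-1\right) 62500 = -62500$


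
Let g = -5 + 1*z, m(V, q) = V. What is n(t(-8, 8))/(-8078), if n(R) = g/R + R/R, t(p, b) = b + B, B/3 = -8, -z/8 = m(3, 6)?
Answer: -45/129248 ≈ -0.00034817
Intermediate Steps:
z = -24 (z = -8*3 = -24)
B = -24 (B = 3*(-8) = -24)
t(p, b) = -24 + b (t(p, b) = b - 24 = -24 + b)
g = -29 (g = -5 + 1*(-24) = -5 - 24 = -29)
n(R) = 1 - 29/R (n(R) = -29/R + R/R = -29/R + 1 = 1 - 29/R)
n(t(-8, 8))/(-8078) = ((-29 + (-24 + 8))/(-24 + 8))/(-8078) = ((-29 - 16)/(-16))*(-1/8078) = -1/16*(-45)*(-1/8078) = (45/16)*(-1/8078) = -45/129248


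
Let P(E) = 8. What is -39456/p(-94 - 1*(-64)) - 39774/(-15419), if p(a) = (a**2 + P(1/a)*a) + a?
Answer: -32406358/539665 ≈ -60.049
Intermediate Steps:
p(a) = a**2 + 9*a (p(a) = (a**2 + 8*a) + a = a**2 + 9*a)
-39456/p(-94 - 1*(-64)) - 39774/(-15419) = -39456*1/((-94 - 1*(-64))*(9 + (-94 - 1*(-64)))) - 39774/(-15419) = -39456*1/((-94 + 64)*(9 + (-94 + 64))) - 39774*(-1/15419) = -39456*(-1/(30*(9 - 30))) + 39774/15419 = -39456/((-30*(-21))) + 39774/15419 = -39456/630 + 39774/15419 = -39456*1/630 + 39774/15419 = -2192/35 + 39774/15419 = -32406358/539665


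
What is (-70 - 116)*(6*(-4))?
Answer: 4464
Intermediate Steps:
(-70 - 116)*(6*(-4)) = -186*(-24) = 4464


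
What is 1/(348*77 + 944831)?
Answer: 1/971627 ≈ 1.0292e-6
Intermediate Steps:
1/(348*77 + 944831) = 1/(26796 + 944831) = 1/971627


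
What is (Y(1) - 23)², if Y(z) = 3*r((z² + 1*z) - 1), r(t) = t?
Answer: 400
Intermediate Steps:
Y(z) = -3 + 3*z + 3*z² (Y(z) = 3*((z² + 1*z) - 1) = 3*((z² + z) - 1) = 3*((z + z²) - 1) = 3*(-1 + z + z²) = -3 + 3*z + 3*z²)
(Y(1) - 23)² = ((-3 + 3*1 + 3*1²) - 23)² = ((-3 + 3 + 3*1) - 23)² = ((-3 + 3 + 3) - 23)² = (3 - 23)² = (-20)² = 400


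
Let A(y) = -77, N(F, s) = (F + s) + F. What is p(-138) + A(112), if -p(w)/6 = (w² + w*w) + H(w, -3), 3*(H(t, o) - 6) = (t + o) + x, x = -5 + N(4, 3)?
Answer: -228371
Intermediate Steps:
N(F, s) = s + 2*F
x = 6 (x = -5 + (3 + 2*4) = -5 + (3 + 8) = -5 + 11 = 6)
H(t, o) = 8 + o/3 + t/3 (H(t, o) = 6 + ((t + o) + 6)/3 = 6 + ((o + t) + 6)/3 = 6 + (6 + o + t)/3 = 6 + (2 + o/3 + t/3) = 8 + o/3 + t/3)
p(w) = -42 - 12*w² - 2*w (p(w) = -6*((w² + w*w) + (8 + (⅓)*(-3) + w/3)) = -6*((w² + w²) + (8 - 1 + w/3)) = -6*(2*w² + (7 + w/3)) = -6*(7 + 2*w² + w/3) = -42 - 12*w² - 2*w)
p(-138) + A(112) = (-42 - 12*(-138)² - 2*(-138)) - 77 = (-42 - 12*19044 + 276) - 77 = (-42 - 228528 + 276) - 77 = -228294 - 77 = -228371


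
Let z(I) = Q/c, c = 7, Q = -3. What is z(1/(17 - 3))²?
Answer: 9/49 ≈ 0.18367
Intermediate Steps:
z(I) = -3/7
z(1/(17 - 3))² = (-3/7)² = 9/49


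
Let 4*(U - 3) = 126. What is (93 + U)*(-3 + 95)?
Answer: 11730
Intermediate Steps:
U = 69/2 (U = 3 + (¼)*126 = 3 + 63/2 = 69/2 ≈ 34.500)
(93 + U)*(-3 + 95) = (93 + 69/2)*(-3 + 95) = (255/2)*92 = 11730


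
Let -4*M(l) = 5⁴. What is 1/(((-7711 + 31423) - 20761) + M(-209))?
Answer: 4/11179 ≈ 0.00035781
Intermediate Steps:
M(l) = -625/4 (M(l) = -¼*5⁴ = -¼*625 = -625/4)
1/(((-7711 + 31423) - 20761) + M(-209)) = 1/(((-7711 + 31423) - 20761) - 625/4) = 1/((23712 - 20761) - 625/4) = 1/(2951 - 625/4) = 1/(11179/4) = 4/11179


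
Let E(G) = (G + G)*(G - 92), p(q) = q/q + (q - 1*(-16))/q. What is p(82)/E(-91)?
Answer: 15/227591 ≈ 6.5908e-5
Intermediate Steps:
p(q) = 1 + (16 + q)/q (p(q) = 1 + (q + 16)/q = 1 + (16 + q)/q)
E(G) = 2*G*(-92 + G) (E(G) = (2*G)*(-92 + G) = 2*G*(-92 + G))
p(82)/E(-91) = (2 + 16/82)/((2*(-91)*(-92 - 91))) = (2 + 16*(1/82))/((2*(-91)*(-183))) = (2 + 8/41)/33306 = (90/41)*(1/33306) = 15/227591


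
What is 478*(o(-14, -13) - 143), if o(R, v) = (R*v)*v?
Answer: -1199302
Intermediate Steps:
o(R, v) = R*v²
478*(o(-14, -13) - 143) = 478*(-14*(-13)² - 143) = 478*(-14*169 - 143) = 478*(-2366 - 143) = 478*(-2509) = -1199302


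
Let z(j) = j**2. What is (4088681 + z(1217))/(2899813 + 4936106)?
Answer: 1856590/2611973 ≈ 0.71080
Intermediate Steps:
(4088681 + z(1217))/(2899813 + 4936106) = (4088681 + 1217**2)/(2899813 + 4936106) = (4088681 + 1481089)/7835919 = 5569770*(1/7835919) = 1856590/2611973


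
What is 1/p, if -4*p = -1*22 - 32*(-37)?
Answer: -2/581 ≈ -0.0034423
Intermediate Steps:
p = -581/2 (p = -(-1*22 - 32*(-37))/4 = -(-22 + 1184)/4 = -¼*1162 = -581/2 ≈ -290.50)
1/p = 1/(-581/2) = -2/581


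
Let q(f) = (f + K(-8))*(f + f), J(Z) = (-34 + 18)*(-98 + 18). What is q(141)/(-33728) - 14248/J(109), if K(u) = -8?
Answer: -32261/2635 ≈ -12.243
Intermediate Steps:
J(Z) = 1280 (J(Z) = -16*(-80) = 1280)
q(f) = 2*f*(-8 + f) (q(f) = (f - 8)*(f + f) = (-8 + f)*(2*f) = 2*f*(-8 + f))
q(141)/(-33728) - 14248/J(109) = (2*141*(-8 + 141))/(-33728) - 14248/1280 = (2*141*133)*(-1/33728) - 14248*1/1280 = 37506*(-1/33728) - 1781/160 = -18753/16864 - 1781/160 = -32261/2635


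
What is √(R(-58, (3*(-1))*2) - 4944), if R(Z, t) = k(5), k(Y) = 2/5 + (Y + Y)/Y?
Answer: 2*I*√30885/5 ≈ 70.297*I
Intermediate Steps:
k(Y) = 12/5 (k(Y) = 2*(⅕) + (2*Y)/Y = ⅖ + 2 = 12/5)
R(Z, t) = 12/5
√(R(-58, (3*(-1))*2) - 4944) = √(12/5 - 4944) = √(-24708/5) = 2*I*√30885/5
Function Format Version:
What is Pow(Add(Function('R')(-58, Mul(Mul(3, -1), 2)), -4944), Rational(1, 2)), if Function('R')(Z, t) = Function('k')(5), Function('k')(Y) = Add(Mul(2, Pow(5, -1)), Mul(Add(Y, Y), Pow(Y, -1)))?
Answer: Mul(Rational(2, 5), I, Pow(30885, Rational(1, 2))) ≈ Mul(70.297, I)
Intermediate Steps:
Function('k')(Y) = Rational(12, 5) (Function('k')(Y) = Add(Mul(2, Rational(1, 5)), Mul(Mul(2, Y), Pow(Y, -1))) = Add(Rational(2, 5), 2) = Rational(12, 5))
Function('R')(Z, t) = Rational(12, 5)
Pow(Add(Function('R')(-58, Mul(Mul(3, -1), 2)), -4944), Rational(1, 2)) = Pow(Add(Rational(12, 5), -4944), Rational(1, 2)) = Pow(Rational(-24708, 5), Rational(1, 2)) = Mul(Rational(2, 5), I, Pow(30885, Rational(1, 2)))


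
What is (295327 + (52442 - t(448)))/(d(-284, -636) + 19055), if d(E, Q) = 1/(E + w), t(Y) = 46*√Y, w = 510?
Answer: 26198598/1435477 - 83168*√7/4306431 ≈ 18.200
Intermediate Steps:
d(E, Q) = 1/(510 + E) (d(E, Q) = 1/(E + 510) = 1/(510 + E))
(295327 + (52442 - t(448)))/(d(-284, -636) + 19055) = (295327 + (52442 - 46*√448))/(1/(510 - 284) + 19055) = (295327 + (52442 - 46*8*√7))/(1/226 + 19055) = (295327 + (52442 - 368*√7))/(1/226 + 19055) = (295327 + (52442 - 368*√7))/(4306431/226) = (347769 - 368*√7)*(226/4306431) = 26198598/1435477 - 83168*√7/4306431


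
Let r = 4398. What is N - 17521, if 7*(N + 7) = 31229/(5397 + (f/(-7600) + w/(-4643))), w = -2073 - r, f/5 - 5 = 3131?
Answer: -292032209082087/16661683234 ≈ -17527.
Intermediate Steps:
f = 15680 (f = 25 + 5*3131 = 25 + 15655 = 15680)
w = -6471 (w = -2073 - 1*4398 = -2073 - 4398 = -6471)
N = -102857139173/16661683234 (N = -7 + (31229/(5397 + (15680/(-7600) - 6471/(-4643))))/7 = -7 + (31229/(5397 + (15680*(-1/7600) - 6471*(-1/4643))))/7 = -7 + (31229/(5397 + (-196/95 + 6471/4643)))/7 = -7 + (31229/(5397 - 295283/441085))/7 = -7 + (31229/(2380240462/441085))/7 = -7 + (31229*(441085/2380240462))/7 = -7 + (1/7)*(13774643465/2380240462) = -7 + 13774643465/16661683234 = -102857139173/16661683234 ≈ -6.1733)
N - 17521 = -102857139173/16661683234 - 17521 = -292032209082087/16661683234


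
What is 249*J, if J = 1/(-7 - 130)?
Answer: -249/137 ≈ -1.8175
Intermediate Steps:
J = -1/137 (J = 1/(-137) = -1/137 ≈ -0.0072993)
249*J = 249*(-1/137) = -249/137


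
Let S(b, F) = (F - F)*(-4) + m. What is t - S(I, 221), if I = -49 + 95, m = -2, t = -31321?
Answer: -31319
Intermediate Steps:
I = 46
S(b, F) = -2 (S(b, F) = (F - F)*(-4) - 2 = 0*(-4) - 2 = 0 - 2 = -2)
t - S(I, 221) = -31321 - 1*(-2) = -31321 + 2 = -31319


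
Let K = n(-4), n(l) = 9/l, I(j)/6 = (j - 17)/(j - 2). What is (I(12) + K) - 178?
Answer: -733/4 ≈ -183.25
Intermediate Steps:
I(j) = 6*(-17 + j)/(-2 + j) (I(j) = 6*((j - 17)/(j - 2)) = 6*((-17 + j)/(-2 + j)) = 6*(-17 + j)/(-2 + j))
K = -9/4 (K = 9/(-4) = 9*(-¼) = -9/4 ≈ -2.2500)
(I(12) + K) - 178 = (6*(-17 + 12)/(-2 + 12) - 9/4) - 178 = (6*(-5)/10 - 9/4) - 178 = (6*(⅒)*(-5) - 9/4) - 178 = (-3 - 9/4) - 178 = -21/4 - 178 = -733/4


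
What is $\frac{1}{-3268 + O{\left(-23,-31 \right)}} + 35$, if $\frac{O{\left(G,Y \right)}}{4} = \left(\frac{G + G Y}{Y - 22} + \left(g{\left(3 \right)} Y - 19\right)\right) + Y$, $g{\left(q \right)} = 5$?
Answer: $\frac{7679787}{219424} \approx 35.0$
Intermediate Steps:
$O{\left(G,Y \right)} = -76 + 24 Y + \frac{4 \left(G + G Y\right)}{-22 + Y}$ ($O{\left(G,Y \right)} = 4 \left(\left(\frac{G + G Y}{Y - 22} + \left(5 Y - 19\right)\right) + Y\right) = 4 \left(\left(\frac{G + G Y}{-22 + Y} + \left(-19 + 5 Y\right)\right) + Y\right) = 4 \left(\left(-19 + 5 Y + \frac{G + G Y}{-22 + Y}\right) + Y\right) = 4 \left(-19 + 6 Y + \frac{G + G Y}{-22 + Y}\right) = -76 + 24 Y + \frac{4 \left(G + G Y\right)}{-22 + Y}$)
$\frac{1}{-3268 + O{\left(-23,-31 \right)}} + 35 = \frac{1}{-3268 + \frac{4 \left(418 - 23 - -4681 + 6 \left(-31\right)^{2} - -713\right)}{-22 - 31}} + 35 = \frac{1}{-3268 + \frac{4 \left(418 - 23 + 4681 + 6 \cdot 961 + 713\right)}{-53}} + 35 = \frac{1}{-3268 + 4 \left(- \frac{1}{53}\right) \left(418 - 23 + 4681 + 5766 + 713\right)} + 35 = \frac{1}{-3268 + 4 \left(- \frac{1}{53}\right) 11555} + 35 = \frac{1}{-3268 - \frac{46220}{53}} + 35 = \frac{1}{- \frac{219424}{53}} + 35 = - \frac{53}{219424} + 35 = \frac{7679787}{219424}$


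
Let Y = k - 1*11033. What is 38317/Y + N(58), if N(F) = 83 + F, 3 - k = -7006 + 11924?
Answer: 2210351/15948 ≈ 138.60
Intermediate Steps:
k = -4915 (k = 3 - (-7006 + 11924) = 3 - 1*4918 = 3 - 4918 = -4915)
Y = -15948 (Y = -4915 - 1*11033 = -4915 - 11033 = -15948)
38317/Y + N(58) = 38317/(-15948) + (83 + 58) = 38317*(-1/15948) + 141 = -38317/15948 + 141 = 2210351/15948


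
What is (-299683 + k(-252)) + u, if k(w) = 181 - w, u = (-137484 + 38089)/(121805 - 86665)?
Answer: -2103148879/7028 ≈ -2.9925e+5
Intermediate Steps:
u = -19879/7028 (u = -99395/35140 = -99395*1/35140 = -19879/7028 ≈ -2.8285)
(-299683 + k(-252)) + u = (-299683 + (181 - 1*(-252))) - 19879/7028 = (-299683 + (181 + 252)) - 19879/7028 = (-299683 + 433) - 19879/7028 = -299250 - 19879/7028 = -2103148879/7028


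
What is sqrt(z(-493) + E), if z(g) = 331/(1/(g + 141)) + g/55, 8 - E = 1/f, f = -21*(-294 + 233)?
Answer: 2*I*sqrt(144589880643285)/70455 ≈ 341.34*I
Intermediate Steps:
f = 1281 (f = -21*(-61) = 1281)
E = 10247/1281 (E = 8 - 1/1281 = 10247/1281 ≈ 7.9992)
z(g) = 46671 + 18206*g/55 (z(g) = 331/(1/(141 + g)) + g*(1/55) = 331*(141 + g) + g/55 = (46671 + 331*g) + g/55 = 46671 + 18206*g/55)
sqrt(z(-493) + E) = sqrt((46671 + (18206/55)*(-493)) + 10247/1281) = sqrt((46671 - 8975558/55) + 10247/1281) = sqrt(-6408653/55 + 10247/1281) = sqrt(-8208920908/70455) = 2*I*sqrt(144589880643285)/70455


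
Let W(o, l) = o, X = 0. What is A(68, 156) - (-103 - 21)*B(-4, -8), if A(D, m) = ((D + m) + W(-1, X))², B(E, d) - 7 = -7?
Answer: 49729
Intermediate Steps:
B(E, d) = 0 (B(E, d) = 7 - 7 = 0)
A(D, m) = (-1 + D + m)² (A(D, m) = ((D + m) - 1)² = (-1 + D + m)²)
A(68, 156) - (-103 - 21)*B(-4, -8) = (-1 + 68 + 156)² - (-103 - 21)*0 = 223² - (-124)*0 = 49729 - 1*0 = 49729 + 0 = 49729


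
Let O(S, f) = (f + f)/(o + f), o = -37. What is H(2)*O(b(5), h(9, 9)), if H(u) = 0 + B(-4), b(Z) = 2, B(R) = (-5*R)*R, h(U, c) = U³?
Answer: -29160/173 ≈ -168.55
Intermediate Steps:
B(R) = -5*R²
O(S, f) = 2*f/(-37 + f) (O(S, f) = (f + f)/(-37 + f) = (2*f)/(-37 + f) = 2*f/(-37 + f))
H(u) = -80 (H(u) = 0 - 5*(-4)² = 0 - 5*16 = 0 - 80 = -80)
H(2)*O(b(5), h(9, 9)) = -160*9³/(-37 + 9³) = -160*729/(-37 + 729) = -160*729/692 = -80*729/346 = -29160/173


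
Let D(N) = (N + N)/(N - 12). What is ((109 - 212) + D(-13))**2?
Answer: 6497401/625 ≈ 10396.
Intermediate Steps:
D(N) = 2*N/(-12 + N) (D(N) = (2*N)/(-12 + N) = 2*N/(-12 + N))
((109 - 212) + D(-13))**2 = ((109 - 212) + 2*(-13)/(-12 - 13))**2 = (-103 + 2*(-13)/(-25))**2 = (-103 + 2*(-13)*(-1/25))**2 = (-103 + 26/25)**2 = (-2549/25)**2 = 6497401/625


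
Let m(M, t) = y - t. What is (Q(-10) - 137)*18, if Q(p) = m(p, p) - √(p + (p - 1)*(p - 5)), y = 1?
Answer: -2268 - 18*√155 ≈ -2492.1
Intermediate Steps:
m(M, t) = 1 - t
Q(p) = 1 - p - √(p + (-1 + p)*(-5 + p)) (Q(p) = (1 - p) - √(p + (p - 1)*(p - 5)) = (1 - p) - √(p + (-1 + p)*(-5 + p)) = 1 - p - √(p + (-1 + p)*(-5 + p)))
(Q(-10) - 137)*18 = ((1 - 1*(-10) - √(5 + (-10)² - 5*(-10))) - 137)*18 = ((1 + 10 - √(5 + 100 + 50)) - 137)*18 = ((1 + 10 - √155) - 137)*18 = ((11 - √155) - 137)*18 = (-126 - √155)*18 = -2268 - 18*√155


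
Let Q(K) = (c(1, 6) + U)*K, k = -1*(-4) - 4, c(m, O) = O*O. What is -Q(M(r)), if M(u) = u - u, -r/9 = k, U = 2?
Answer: 0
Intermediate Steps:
c(m, O) = O**2
k = 0 (k = 4 - 4 = 0)
r = 0 (r = -9*0 = 0)
M(u) = 0
Q(K) = 38*K (Q(K) = (6**2 + 2)*K = (36 + 2)*K = 38*K)
-Q(M(r)) = -38*0 = -1*0 = 0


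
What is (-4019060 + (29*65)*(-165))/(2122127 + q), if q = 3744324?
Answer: -4330085/5866451 ≈ -0.73811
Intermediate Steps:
(-4019060 + (29*65)*(-165))/(2122127 + q) = (-4019060 + (29*65)*(-165))/(2122127 + 3744324) = (-4019060 + 1885*(-165))/5866451 = (-4019060 - 311025)*(1/5866451) = -4330085*1/5866451 = -4330085/5866451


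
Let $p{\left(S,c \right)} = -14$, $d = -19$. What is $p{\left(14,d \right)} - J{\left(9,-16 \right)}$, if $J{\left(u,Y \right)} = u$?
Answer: $-23$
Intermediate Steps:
$p{\left(14,d \right)} - J{\left(9,-16 \right)} = -14 - 9 = -23$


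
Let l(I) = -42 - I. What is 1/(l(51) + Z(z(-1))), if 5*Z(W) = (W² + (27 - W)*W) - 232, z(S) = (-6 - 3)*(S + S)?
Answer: -5/211 ≈ -0.023697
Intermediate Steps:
z(S) = -18*S
Z(W) = -232/5 + W²/5 + W*(27 - W)/5 (Z(W) = ((W² + (27 - W)*W) - 232)/5 = ((W² + W*(27 - W)) - 232)/5 = (-232 + W² + W*(27 - W))/5 = -232/5 + W²/5 + W*(27 - W)/5)
1/(l(51) + Z(z(-1))) = 1/((-42 - 1*51) + (-232/5 + 27*(-18*(-1))/5)) = 1/((-42 - 51) + (-232/5 + (27/5)*18)) = 1/(-93 + (-232/5 + 486/5)) = 1/(-93 + 254/5) = 1/(-211/5) = -5/211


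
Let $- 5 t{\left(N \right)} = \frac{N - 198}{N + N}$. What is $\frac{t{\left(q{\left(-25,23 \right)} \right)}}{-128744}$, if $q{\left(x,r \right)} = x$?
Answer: $\frac{223}{32186000} \approx 6.9285 \cdot 10^{-6}$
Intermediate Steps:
$t{\left(N \right)} = - \frac{-198 + N}{10 N}$ ($t{\left(N \right)} = - \frac{\left(N - 198\right) \frac{1}{N + N}}{5} = - \frac{\left(-198 + N\right) \frac{1}{2 N}}{5} = - \frac{\frac{1}{2} \frac{1}{N} \left(-198 + N\right)}{5} = - \frac{-198 + N}{10 N}$)
$\frac{t{\left(q{\left(-25,23 \right)} \right)}}{-128744} = \frac{\frac{1}{10} \frac{1}{-25} \left(198 - -25\right)}{-128744} = \frac{1}{10} \left(- \frac{1}{25}\right) \left(198 + 25\right) \left(- \frac{1}{128744}\right) = \frac{1}{10} \left(- \frac{1}{25}\right) 223 \left(- \frac{1}{128744}\right) = \left(- \frac{223}{250}\right) \left(- \frac{1}{128744}\right) = \frac{223}{32186000}$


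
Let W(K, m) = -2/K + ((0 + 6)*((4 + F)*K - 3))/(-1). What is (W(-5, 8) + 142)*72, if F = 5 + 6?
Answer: 219744/5 ≈ 43949.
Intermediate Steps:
F = 11
W(K, m) = 18 - 90*K - 2/K (W(K, m) = -2/K + ((0 + 6)*((4 + 11)*K - 3))/(-1) = -2/K + (6*(15*K - 3))*(-1) = -2/K + (6*(-3 + 15*K))*(-1) = -2/K + (-18 + 90*K)*(-1) = -2/K + (18 - 90*K) = 18 - 90*K - 2/K)
(W(-5, 8) + 142)*72 = ((18 - 90*(-5) - 2/(-5)) + 142)*72 = ((18 + 450 - 2*(-⅕)) + 142)*72 = ((18 + 450 + ⅖) + 142)*72 = (2342/5 + 142)*72 = (3052/5)*72 = 219744/5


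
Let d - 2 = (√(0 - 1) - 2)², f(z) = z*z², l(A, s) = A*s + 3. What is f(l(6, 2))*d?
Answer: 16875 - 13500*I ≈ 16875.0 - 13500.0*I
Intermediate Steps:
l(A, s) = 3 + A*s
f(z) = z³
d = 2 + (-2 + I)² (d = 2 + (√(0 - 1) - 2)² = 2 + (√(-1) - 2)² = 2 + (I - 2)² = 2 + (-2 + I)² ≈ 5.0 - 4.0*I)
f(l(6, 2))*d = (3 + 6*2)³*(5 - 4*I) = (3 + 12)³*(5 - 4*I) = 15³*(5 - 4*I) = 3375*(5 - 4*I) = 16875 - 13500*I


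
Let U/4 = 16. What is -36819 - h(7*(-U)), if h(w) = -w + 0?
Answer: -37267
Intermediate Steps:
U = 64 (U = 4*16 = 64)
h(w) = -w
-36819 - h(7*(-U)) = -36819 - (-1)*7*(-1*64) = -36819 - (-1)*7*(-64) = -36819 - (-1)*(-448) = -36819 - 1*448 = -36819 - 448 = -37267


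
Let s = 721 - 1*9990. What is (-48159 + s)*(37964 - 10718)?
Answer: -1564683288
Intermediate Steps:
s = -9269 (s = 721 - 9990 = -9269)
(-48159 + s)*(37964 - 10718) = (-48159 - 9269)*(37964 - 10718) = -57428*27246 = -1564683288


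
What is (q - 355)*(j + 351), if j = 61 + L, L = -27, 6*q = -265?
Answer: -922075/6 ≈ -1.5368e+5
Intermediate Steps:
q = -265/6 (q = (⅙)*(-265) = -265/6 ≈ -44.167)
j = 34 (j = 61 - 27 = 34)
(q - 355)*(j + 351) = (-265/6 - 355)*(34 + 351) = -2395/6*385 = -922075/6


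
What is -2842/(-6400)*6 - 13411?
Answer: -21453337/1600 ≈ -13408.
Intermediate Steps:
-2842/(-6400)*6 - 13411 = -2842*(-1/6400)*6 - 13411 = (1421/3200)*6 - 13411 = 4263/1600 - 13411 = -21453337/1600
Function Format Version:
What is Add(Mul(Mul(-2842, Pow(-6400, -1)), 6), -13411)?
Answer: Rational(-21453337, 1600) ≈ -13408.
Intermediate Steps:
Add(Mul(Mul(-2842, Pow(-6400, -1)), 6), -13411) = Add(Mul(Mul(-2842, Rational(-1, 6400)), 6), -13411) = Add(Mul(Rational(1421, 3200), 6), -13411) = Add(Rational(4263, 1600), -13411) = Rational(-21453337, 1600)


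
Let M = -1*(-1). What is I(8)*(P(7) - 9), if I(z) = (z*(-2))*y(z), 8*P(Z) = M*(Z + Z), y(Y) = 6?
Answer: 696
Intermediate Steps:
M = 1
P(Z) = Z/4 (P(Z) = (1*(Z + Z))/8 = (1*(2*Z))/8 = (2*Z)/8 = Z/4)
I(z) = -12*z (I(z) = (z*(-2))*6 = -2*z*6 = -12*z)
I(8)*(P(7) - 9) = (-12*8)*((¼)*7 - 9) = -96*(7/4 - 9) = -96*(-29/4) = 696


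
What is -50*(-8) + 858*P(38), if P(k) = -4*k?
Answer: -130016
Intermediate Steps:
-50*(-8) + 858*P(38) = -50*(-8) + 858*(-4*38) = 400 + 858*(-152) = 400 - 130416 = -130016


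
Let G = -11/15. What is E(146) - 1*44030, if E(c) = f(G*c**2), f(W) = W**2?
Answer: 54969087826/225 ≈ 2.4431e+8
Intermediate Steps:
G = -11/15 (G = -11*1/15 = -11/15 ≈ -0.73333)
E(c) = 121*c**4/225 (E(c) = (-11*c**2/15)**2 = 121*c**4/225)
E(146) - 1*44030 = (121/225)*146**4 - 1*44030 = (121/225)*454371856 - 44030 = 54978994576/225 - 44030 = 54969087826/225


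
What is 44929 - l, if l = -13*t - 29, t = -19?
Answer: 44711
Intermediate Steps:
l = 218 (l = -13*(-19) - 29 = 247 - 29 = 218)
44929 - l = 44929 - 1*218 = 44929 - 218 = 44711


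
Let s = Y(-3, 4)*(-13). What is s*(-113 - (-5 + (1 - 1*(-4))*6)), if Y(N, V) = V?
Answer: 7176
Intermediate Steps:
s = -52 (s = 4*(-13) = -52)
s*(-113 - (-5 + (1 - 1*(-4))*6)) = -52*(-113 - (-5 + (1 - 1*(-4))*6)) = -52*(-113 - (-5 + (1 + 4)*6)) = -52*(-113 - (-5 + 5*6)) = -52*(-113 - (-5 + 30)) = -52*(-113 - 1*25) = -52*(-113 - 25) = -52*(-138) = 7176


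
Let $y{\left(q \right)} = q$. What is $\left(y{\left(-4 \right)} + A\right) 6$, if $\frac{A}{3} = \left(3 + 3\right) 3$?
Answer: $300$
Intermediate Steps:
$A = 54$ ($A = 3 \left(3 + 3\right) 3 = 3 \cdot 6 \cdot 3 = 3 \cdot 18 = 54$)
$\left(y{\left(-4 \right)} + A\right) 6 = \left(-4 + 54\right) 6 = 50 \cdot 6 = 300$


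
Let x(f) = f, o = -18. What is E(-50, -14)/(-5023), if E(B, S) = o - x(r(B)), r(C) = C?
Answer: -32/5023 ≈ -0.0063707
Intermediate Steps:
E(B, S) = -18 - B
E(-50, -14)/(-5023) = (-18 - 1*(-50))/(-5023) = (-18 + 50)*(-1/5023) = 32*(-1/5023) = -32/5023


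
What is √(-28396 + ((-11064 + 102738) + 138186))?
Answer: 2*√50366 ≈ 448.85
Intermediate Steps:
√(-28396 + ((-11064 + 102738) + 138186)) = √(-28396 + (91674 + 138186)) = √(-28396 + 229860) = √201464 = 2*√50366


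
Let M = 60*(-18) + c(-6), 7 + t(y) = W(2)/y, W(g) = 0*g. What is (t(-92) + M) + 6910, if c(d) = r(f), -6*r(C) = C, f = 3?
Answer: 11645/2 ≈ 5822.5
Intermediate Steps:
r(C) = -C/6
c(d) = -½ (c(d) = -⅙*3 = -½)
W(g) = 0
t(y) = -7 (t(y) = -7 + 0/y = -7 + 0 = -7)
M = -2161/2 (M = 60*(-18) - ½ = -1080 - ½ = -2161/2 ≈ -1080.5)
(t(-92) + M) + 6910 = (-7 - 2161/2) + 6910 = -2175/2 + 6910 = 11645/2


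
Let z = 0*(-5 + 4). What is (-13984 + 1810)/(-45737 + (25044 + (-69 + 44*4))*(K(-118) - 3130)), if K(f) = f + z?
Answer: 4058/27245395 ≈ 0.00014894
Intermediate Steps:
z = 0 (z = 0*(-1) = 0)
K(f) = f (K(f) = f + 0 = f)
(-13984 + 1810)/(-45737 + (25044 + (-69 + 44*4))*(K(-118) - 3130)) = (-13984 + 1810)/(-45737 + (25044 + (-69 + 44*4))*(-118 - 3130)) = -12174/(-45737 + (25044 + (-69 + 176))*(-3248)) = -12174/(-45737 + (25044 + 107)*(-3248)) = -12174/(-45737 + 25151*(-3248)) = -12174/(-45737 - 81690448) = -12174/(-81736185) = -12174*(-1/81736185) = 4058/27245395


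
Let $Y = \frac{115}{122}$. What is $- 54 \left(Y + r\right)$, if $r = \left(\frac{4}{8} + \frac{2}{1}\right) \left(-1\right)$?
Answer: $\frac{5130}{61} \approx 84.098$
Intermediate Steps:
$Y = \frac{115}{122}$ ($Y = 115 \cdot \frac{1}{122} = \frac{115}{122} \approx 0.94262$)
$r = - \frac{5}{2}$ ($r = \left(4 \cdot \frac{1}{8} + 2 \cdot 1\right) \left(-1\right) = \left(\frac{1}{2} + 2\right) \left(-1\right) = \frac{5}{2} \left(-1\right) = - \frac{5}{2} \approx -2.5$)
$- 54 \left(Y + r\right) = - 54 \left(\frac{115}{122} - \frac{5}{2}\right) = \left(-54\right) \left(- \frac{95}{61}\right) = \frac{5130}{61}$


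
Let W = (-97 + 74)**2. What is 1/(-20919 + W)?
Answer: -1/20390 ≈ -4.9044e-5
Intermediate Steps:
W = 529 (W = (-23)**2 = 529)
1/(-20919 + W) = 1/(-20919 + 529) = 1/(-20390) = -1/20390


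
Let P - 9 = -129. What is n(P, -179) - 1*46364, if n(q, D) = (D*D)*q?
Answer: -3891284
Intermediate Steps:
P = -120 (P = 9 - 129 = -120)
n(q, D) = q*D² (n(q, D) = D²*q = q*D²)
n(P, -179) - 1*46364 = -120*(-179)² - 1*46364 = -120*32041 - 46364 = -3844920 - 46364 = -3891284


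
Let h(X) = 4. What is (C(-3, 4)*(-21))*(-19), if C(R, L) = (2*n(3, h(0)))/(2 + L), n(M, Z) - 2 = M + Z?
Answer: 1197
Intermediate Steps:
n(M, Z) = 2 + M + Z (n(M, Z) = 2 + (M + Z) = 2 + M + Z)
C(R, L) = 18/(2 + L) (C(R, L) = (2*(2 + 3 + 4))/(2 + L) = (2*9)/(2 + L) = 18/(2 + L))
(C(-3, 4)*(-21))*(-19) = ((18/(2 + 4))*(-21))*(-19) = ((18/6)*(-21))*(-19) = ((18*(⅙))*(-21))*(-19) = (3*(-21))*(-19) = -63*(-19) = 1197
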